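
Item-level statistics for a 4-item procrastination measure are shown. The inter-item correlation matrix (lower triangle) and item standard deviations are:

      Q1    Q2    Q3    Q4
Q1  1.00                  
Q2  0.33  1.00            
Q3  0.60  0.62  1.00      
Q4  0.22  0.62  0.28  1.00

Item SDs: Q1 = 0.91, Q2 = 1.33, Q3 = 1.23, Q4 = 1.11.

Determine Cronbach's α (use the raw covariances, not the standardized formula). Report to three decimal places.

α = 0.766

Σσ²ᵢ = 0.91² + 1.33² + 1.23² + 1.11² = 5.3420
Covariances σ_ij = r_ij · s_i · s_j:
  σ(Q1,Q2) = 0.33 × 0.91 × 1.33 = 0.3994
  σ(Q1,Q3) = 0.60 × 0.91 × 1.23 = 0.6716
  σ(Q1,Q4) = 0.22 × 0.91 × 1.11 = 0.2222
  σ(Q2,Q3) = 0.62 × 1.33 × 1.23 = 1.0143
  σ(Q2,Q4) = 0.62 × 1.33 × 1.11 = 0.9153
  σ(Q3,Q4) = 0.28 × 1.23 × 1.11 = 0.3823
σ²_T = Σσ²ᵢ + 2·Σσ_ij = 5.3420 + 2 × 3.6051 = 12.5522
α = (4/3)·(1 − 5.3420/12.5522) = 0.766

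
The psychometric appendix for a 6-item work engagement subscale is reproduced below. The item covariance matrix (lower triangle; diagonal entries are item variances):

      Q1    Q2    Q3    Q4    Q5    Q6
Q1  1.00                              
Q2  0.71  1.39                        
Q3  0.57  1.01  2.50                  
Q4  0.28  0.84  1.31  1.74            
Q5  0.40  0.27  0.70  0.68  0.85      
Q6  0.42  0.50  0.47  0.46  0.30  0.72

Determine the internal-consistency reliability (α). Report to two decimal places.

α = 0.82

sum of item variances = 1.00 + 1.39 + 2.50 + 1.74 + 0.85 + 0.72 = 8.20
Σ_{i<j} σ_ij = 8.92
total variance = 8.20 + 2 × 8.92 = 26.04
α = (k/(k−1))·(1 − sum of item variances/total variance) = (6/5)·(1 − 8.20/26.04) = 0.82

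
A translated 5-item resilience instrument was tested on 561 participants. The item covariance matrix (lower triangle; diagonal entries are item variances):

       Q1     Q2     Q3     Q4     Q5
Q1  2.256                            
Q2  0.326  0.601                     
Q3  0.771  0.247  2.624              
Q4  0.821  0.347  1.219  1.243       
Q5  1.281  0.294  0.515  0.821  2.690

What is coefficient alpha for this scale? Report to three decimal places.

ΣVar(i) = 2.256 + 0.601 + 2.624 + 1.243 + 2.690 = 9.414
Sum of the distinct covariances = 6.642
Var(T) = 9.414 + 2 × 6.642 = 22.698
α = (k/(k−1))·(1 − ΣVar(i)/Var(T)) = (5/4)·(1 − 9.414/22.698) = 0.732

coefficient alpha = 0.732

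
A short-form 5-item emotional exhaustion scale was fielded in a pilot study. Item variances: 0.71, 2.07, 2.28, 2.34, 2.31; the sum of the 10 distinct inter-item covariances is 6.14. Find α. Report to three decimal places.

Σσᵢ² = 0.71 + 2.07 + 2.28 + 2.34 + 2.31 = 9.71
Sum of distinct covariances = 6.14
Var(T) = Σσᵢ² + 2·Σcov = 9.71 + 2 × 6.14 = 21.99
α = (5/4)·(1 − 9.71/21.99) = 0.698

α = 0.698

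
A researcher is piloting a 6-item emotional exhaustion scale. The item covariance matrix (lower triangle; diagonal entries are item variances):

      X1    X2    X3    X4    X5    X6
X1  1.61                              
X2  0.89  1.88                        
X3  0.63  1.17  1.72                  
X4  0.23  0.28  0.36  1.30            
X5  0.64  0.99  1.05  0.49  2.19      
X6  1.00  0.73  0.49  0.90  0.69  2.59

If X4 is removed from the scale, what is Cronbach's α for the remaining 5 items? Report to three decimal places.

α = 0.780

Remaining items: X1, X2, X3, X5, X6 (k = 5).
ΣVar(i) = 1.61 + 1.88 + 1.72 + 2.19 + 2.59 = 9.99
σ²_T = 9.99 + 2 × 8.28 = 26.55
α (item deleted) = (5/4)·(1 − 9.99/26.55) = 0.780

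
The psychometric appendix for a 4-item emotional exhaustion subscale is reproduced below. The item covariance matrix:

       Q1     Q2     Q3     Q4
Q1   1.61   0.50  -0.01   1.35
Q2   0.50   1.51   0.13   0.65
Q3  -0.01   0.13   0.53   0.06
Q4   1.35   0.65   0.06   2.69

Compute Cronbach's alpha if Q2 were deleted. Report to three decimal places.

α = 0.550

Remaining items: Q1, Q3, Q4 (k = 3).
sum of item variances = 1.61 + 0.53 + 2.69 = 4.83
σ²_total = 4.83 + 2 × 1.40 = 7.63
α (item deleted) = (3/2)·(1 − 4.83/7.63) = 0.550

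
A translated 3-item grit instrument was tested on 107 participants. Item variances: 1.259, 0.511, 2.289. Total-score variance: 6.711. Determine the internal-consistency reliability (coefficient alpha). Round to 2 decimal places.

coefficient alpha = 0.59

Σσ²ᵢ = 1.259 + 0.511 + 2.289 = 4.059
α = (k/(k−1))·(1 − Σσ²ᵢ/total variance) = (3/2)·(1 − 4.059/6.711) = 0.59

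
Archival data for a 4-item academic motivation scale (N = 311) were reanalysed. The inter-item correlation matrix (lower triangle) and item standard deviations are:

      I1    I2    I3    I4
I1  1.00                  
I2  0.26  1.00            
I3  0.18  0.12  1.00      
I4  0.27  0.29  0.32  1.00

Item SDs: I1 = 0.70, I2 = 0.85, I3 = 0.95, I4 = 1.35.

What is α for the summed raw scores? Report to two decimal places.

Σσ²ᵢ = 0.70² + 0.85² + 0.95² + 1.35² = 3.9375
Covariances σ_ij = r_ij · s_i · s_j:
  σ(I1,I2) = 0.26 × 0.70 × 0.85 = 0.1547
  σ(I1,I3) = 0.18 × 0.70 × 0.95 = 0.1197
  σ(I1,I4) = 0.27 × 0.70 × 1.35 = 0.2552
  σ(I2,I3) = 0.12 × 0.85 × 0.95 = 0.0969
  σ(I2,I4) = 0.29 × 0.85 × 1.35 = 0.3328
  σ(I3,I4) = 0.32 × 0.95 × 1.35 = 0.4104
σ²_T = Σσ²ᵢ + 2·Σσ_ij = 3.9375 + 2 × 1.3697 = 6.6769
α = (4/3)·(1 − 3.9375/6.6769) = 0.55

α = 0.55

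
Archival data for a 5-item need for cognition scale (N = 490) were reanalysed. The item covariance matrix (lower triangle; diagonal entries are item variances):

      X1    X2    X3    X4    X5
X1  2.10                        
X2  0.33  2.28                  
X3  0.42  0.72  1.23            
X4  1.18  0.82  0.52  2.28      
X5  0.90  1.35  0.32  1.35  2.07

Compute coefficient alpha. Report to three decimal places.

ΣVar(i) = 2.10 + 2.28 + 1.23 + 2.28 + 2.07 = 9.96
Σ_{i<j} σ_ij = 7.91
σ²_T = 9.96 + 2 × 7.91 = 25.78
α = (k/(k−1))·(1 − ΣVar(i)/σ²_T) = (5/4)·(1 − 9.96/25.78) = 0.767

coefficient alpha = 0.767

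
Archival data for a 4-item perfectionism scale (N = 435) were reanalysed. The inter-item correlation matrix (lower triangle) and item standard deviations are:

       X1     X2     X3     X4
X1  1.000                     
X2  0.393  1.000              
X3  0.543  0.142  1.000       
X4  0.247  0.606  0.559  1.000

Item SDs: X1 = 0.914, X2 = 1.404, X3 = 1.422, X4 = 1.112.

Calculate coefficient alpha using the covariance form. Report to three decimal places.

coefficient alpha = 0.721

Σσ²ᵢ = 0.914² + 1.404² + 1.422² + 1.112² = 6.0652
Covariances σ_ij = r_ij · s_i · s_j:
  σ(X1,X2) = 0.393 × 0.914 × 1.404 = 0.5043
  σ(X1,X3) = 0.543 × 0.914 × 1.422 = 0.7057
  σ(X1,X4) = 0.247 × 0.914 × 1.112 = 0.2510
  σ(X2,X3) = 0.142 × 1.404 × 1.422 = 0.2835
  σ(X2,X4) = 0.606 × 1.404 × 1.112 = 0.9461
  σ(X3,X4) = 0.559 × 1.422 × 1.112 = 0.8839
σ²_T = Σσ²ᵢ + 2·Σσ_ij = 6.0652 + 2 × 3.5745 = 13.2142
α = (4/3)·(1 − 6.0652/13.2142) = 0.721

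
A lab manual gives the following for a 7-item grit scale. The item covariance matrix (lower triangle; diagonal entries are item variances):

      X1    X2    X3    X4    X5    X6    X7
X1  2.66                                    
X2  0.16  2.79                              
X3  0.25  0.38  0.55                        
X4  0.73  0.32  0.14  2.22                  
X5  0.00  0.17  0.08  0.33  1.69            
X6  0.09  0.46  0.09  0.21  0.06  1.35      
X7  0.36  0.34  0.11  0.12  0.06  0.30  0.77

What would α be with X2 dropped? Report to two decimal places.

α = 0.47

Remaining items: X1, X3, X4, X5, X6, X7 (k = 6).
sum of item variances = 2.66 + 0.55 + 2.22 + 1.69 + 1.35 + 0.77 = 9.24
σ²_T = 9.24 + 2 × 2.93 = 15.10
α (item deleted) = (6/5)·(1 − 9.24/15.10) = 0.47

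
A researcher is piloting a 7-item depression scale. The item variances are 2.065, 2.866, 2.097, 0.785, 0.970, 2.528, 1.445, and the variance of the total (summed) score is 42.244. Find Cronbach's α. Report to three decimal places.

ΣVar(i) = 2.065 + 2.866 + 2.097 + 0.785 + 0.970 + 2.528 + 1.445 = 12.756
α = (k/(k−1))·(1 − ΣVar(i)/σ²_T) = (7/6)·(1 − 12.756/42.244) = 0.814

Cronbach's α = 0.814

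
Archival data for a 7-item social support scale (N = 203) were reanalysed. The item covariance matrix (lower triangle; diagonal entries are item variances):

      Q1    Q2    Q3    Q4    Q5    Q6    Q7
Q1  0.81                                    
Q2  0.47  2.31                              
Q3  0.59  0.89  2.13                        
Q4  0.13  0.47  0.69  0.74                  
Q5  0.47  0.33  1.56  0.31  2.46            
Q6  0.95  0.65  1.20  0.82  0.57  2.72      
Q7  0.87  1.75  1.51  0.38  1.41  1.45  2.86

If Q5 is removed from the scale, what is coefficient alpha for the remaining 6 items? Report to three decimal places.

coefficient alpha = 0.827

Remaining items: Q1, Q2, Q3, Q4, Q6, Q7 (k = 6).
Σσᵢ² = 0.81 + 2.31 + 2.13 + 0.74 + 2.72 + 2.86 = 11.57
σ²_total = 11.57 + 2 × 12.82 = 37.21
α (item deleted) = (6/5)·(1 − 11.57/37.21) = 0.827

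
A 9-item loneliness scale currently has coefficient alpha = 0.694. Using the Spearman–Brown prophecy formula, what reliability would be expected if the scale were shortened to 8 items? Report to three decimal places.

predicted reliability = 0.668

Length factor m = 8/9 = 0.8889
α' = m·α / (1 − (1−m)·α)
   = 8/9 × 0.694 / (1 − (1 − 8/9) × 0.694)
   = 0.6169 / 0.9229 = 0.668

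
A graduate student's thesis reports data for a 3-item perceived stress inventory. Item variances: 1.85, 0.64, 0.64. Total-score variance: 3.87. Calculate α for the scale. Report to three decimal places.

Σσ²ᵢ = 1.85 + 0.64 + 0.64 = 3.13
α = (k/(k−1))·(1 − Σσ²ᵢ/σ²_T) = (3/2)·(1 − 3.13/3.87) = 0.287

α = 0.287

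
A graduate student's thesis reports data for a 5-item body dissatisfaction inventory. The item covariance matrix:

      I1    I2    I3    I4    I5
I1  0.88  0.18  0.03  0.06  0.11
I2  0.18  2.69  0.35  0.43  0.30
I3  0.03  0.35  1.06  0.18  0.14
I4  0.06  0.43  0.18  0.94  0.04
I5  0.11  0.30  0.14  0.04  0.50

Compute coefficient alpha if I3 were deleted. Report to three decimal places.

Remaining items: I1, I2, I4, I5 (k = 4).
ΣVar(i) = 0.88 + 2.69 + 0.94 + 0.50 = 5.01
Var(T) = 5.01 + 2 × 1.12 = 7.25
α (item deleted) = (4/3)·(1 − 5.01/7.25) = 0.412

α = 0.412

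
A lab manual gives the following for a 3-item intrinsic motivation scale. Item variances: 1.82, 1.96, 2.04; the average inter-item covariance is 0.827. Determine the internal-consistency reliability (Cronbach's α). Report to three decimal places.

ΣVar(i) = 1.82 + 1.96 + 2.04 = 5.82
Sum of the 3 distinct covariances = 3 × 0.827 = 2.481
σ²_T = ΣVar(i) + 2·Σcov = 5.82 + 2 × 2.481 = 10.782
α = (3/2)·(1 − 5.82/10.782) = 0.690

α = 0.690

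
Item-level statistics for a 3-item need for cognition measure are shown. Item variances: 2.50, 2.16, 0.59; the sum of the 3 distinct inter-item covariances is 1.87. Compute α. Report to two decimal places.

Σσᵢ² = 2.50 + 2.16 + 0.59 = 5.25
Sum of distinct covariances = 1.87
σ²_total = Σσᵢ² + 2·Σcov = 5.25 + 2 × 1.87 = 8.99
α = (3/2)·(1 − 5.25/8.99) = 0.62

α = 0.62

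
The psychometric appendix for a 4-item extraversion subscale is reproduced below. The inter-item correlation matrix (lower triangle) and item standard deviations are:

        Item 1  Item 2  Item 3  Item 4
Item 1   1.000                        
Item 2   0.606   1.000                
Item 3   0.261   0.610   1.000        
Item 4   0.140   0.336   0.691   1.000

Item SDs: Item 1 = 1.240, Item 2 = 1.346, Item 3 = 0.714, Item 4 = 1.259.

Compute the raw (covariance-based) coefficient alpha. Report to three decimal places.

α = 0.724

Σσ²ᵢ = 1.240² + 1.346² + 0.714² + 1.259² = 5.4442
Covariances σ_ij = r_ij · s_i · s_j:
  σ(Item 1,Item 2) = 0.606 × 1.240 × 1.346 = 1.0114
  σ(Item 1,Item 3) = 0.261 × 1.240 × 0.714 = 0.2311
  σ(Item 1,Item 4) = 0.140 × 1.240 × 1.259 = 0.2186
  σ(Item 2,Item 3) = 0.610 × 1.346 × 0.714 = 0.5862
  σ(Item 2,Item 4) = 0.336 × 1.346 × 1.259 = 0.5694
  σ(Item 3,Item 4) = 0.691 × 0.714 × 1.259 = 0.6212
σ²_T = Σσ²ᵢ + 2·Σσ_ij = 5.4442 + 2 × 3.2379 = 11.9200
α = (4/3)·(1 − 5.4442/11.9200) = 0.724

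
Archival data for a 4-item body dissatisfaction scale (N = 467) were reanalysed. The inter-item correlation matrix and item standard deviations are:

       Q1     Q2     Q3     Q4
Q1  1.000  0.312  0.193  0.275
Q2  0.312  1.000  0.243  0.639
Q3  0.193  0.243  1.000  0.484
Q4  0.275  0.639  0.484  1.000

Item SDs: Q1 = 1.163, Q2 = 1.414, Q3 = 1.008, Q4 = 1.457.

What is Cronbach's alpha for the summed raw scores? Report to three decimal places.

Cronbach's alpha = 0.699

Σσ²ᵢ = 1.163² + 1.414² + 1.008² + 1.457² = 6.4909
Covariances σ_ij = r_ij · s_i · s_j:
  σ(Q1,Q2) = 0.312 × 1.163 × 1.414 = 0.5131
  σ(Q1,Q3) = 0.193 × 1.163 × 1.008 = 0.2263
  σ(Q1,Q4) = 0.275 × 1.163 × 1.457 = 0.4660
  σ(Q2,Q3) = 0.243 × 1.414 × 1.008 = 0.3464
  σ(Q2,Q4) = 0.639 × 1.414 × 1.457 = 1.3165
  σ(Q3,Q4) = 0.484 × 1.008 × 1.457 = 0.7108
σ²_T = Σσ²ᵢ + 2·Σσ_ij = 6.4909 + 2 × 3.5791 = 13.6491
α = (4/3)·(1 − 6.4909/13.6491) = 0.699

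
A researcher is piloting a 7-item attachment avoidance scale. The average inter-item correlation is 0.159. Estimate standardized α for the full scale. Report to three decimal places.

standardized α = 0.570

Standardized α = k·r̄ / (1 + (k−1)·r̄) = 7 × 0.159 / (1 + 6 × 0.159)
  = 1.1130 / 1.9540 = 0.570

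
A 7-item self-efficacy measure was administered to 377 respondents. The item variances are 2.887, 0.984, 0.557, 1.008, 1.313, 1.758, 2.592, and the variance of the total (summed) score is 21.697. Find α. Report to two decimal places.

α = 0.57

Σσᵢ² = 2.887 + 0.984 + 0.557 + 1.008 + 1.313 + 1.758 + 2.592 = 11.099
α = (k/(k−1))·(1 − Σσᵢ²/Var(T)) = (7/6)·(1 − 11.099/21.697) = 0.57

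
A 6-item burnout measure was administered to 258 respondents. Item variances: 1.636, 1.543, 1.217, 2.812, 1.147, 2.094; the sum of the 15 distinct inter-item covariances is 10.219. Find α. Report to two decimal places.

ΣVar(i) = 1.636 + 1.543 + 1.217 + 2.812 + 1.147 + 2.094 = 10.449
Sum of distinct covariances = 10.219
σ²_total = ΣVar(i) + 2·Σcov = 10.449 + 2 × 10.219 = 30.887
α = (6/5)·(1 − 10.449/30.887) = 0.79

α = 0.79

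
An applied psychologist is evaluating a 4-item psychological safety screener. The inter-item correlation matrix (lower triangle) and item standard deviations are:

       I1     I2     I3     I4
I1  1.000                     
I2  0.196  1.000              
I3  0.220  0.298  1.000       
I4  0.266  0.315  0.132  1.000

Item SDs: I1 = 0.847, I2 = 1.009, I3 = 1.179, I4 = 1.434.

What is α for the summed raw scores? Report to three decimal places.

Σσ²ᵢ = 0.847² + 1.009² + 1.179² + 1.434² = 5.1819
Covariances σ_ij = r_ij · s_i · s_j:
  σ(I1,I2) = 0.196 × 0.847 × 1.009 = 0.1675
  σ(I1,I3) = 0.220 × 0.847 × 1.179 = 0.2197
  σ(I1,I4) = 0.266 × 0.847 × 1.434 = 0.3231
  σ(I2,I3) = 0.298 × 1.009 × 1.179 = 0.3545
  σ(I2,I4) = 0.315 × 1.009 × 1.434 = 0.4558
  σ(I3,I4) = 0.132 × 1.179 × 1.434 = 0.2232
σ²_T = Σσ²ᵢ + 2·Σσ_ij = 5.1819 + 2 × 1.7438 = 8.6695
α = (4/3)·(1 − 5.1819/8.6695) = 0.536

α = 0.536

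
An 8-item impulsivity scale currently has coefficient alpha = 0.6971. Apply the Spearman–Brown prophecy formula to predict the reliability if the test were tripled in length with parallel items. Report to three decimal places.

Length factor m = 3
α' = m·α / (1 + (m−1)·α)
   = 3 × 0.6971 / (1 + (3 − 1) × 0.6971)
   = 2.0913 / 2.3942 = 0.873

predicted reliability = 0.873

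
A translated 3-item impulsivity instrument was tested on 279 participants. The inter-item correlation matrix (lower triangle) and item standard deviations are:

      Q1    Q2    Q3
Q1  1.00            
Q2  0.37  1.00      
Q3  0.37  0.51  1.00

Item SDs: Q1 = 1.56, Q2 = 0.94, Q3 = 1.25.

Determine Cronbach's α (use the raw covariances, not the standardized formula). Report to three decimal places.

Σσ²ᵢ = 1.56² + 0.94² + 1.25² = 4.8797
Covariances σ_ij = r_ij · s_i · s_j:
  σ(Q1,Q2) = 0.37 × 1.56 × 0.94 = 0.5426
  σ(Q1,Q3) = 0.37 × 1.56 × 1.25 = 0.7215
  σ(Q2,Q3) = 0.51 × 0.94 × 1.25 = 0.5992
σ²_T = Σσ²ᵢ + 2·Σσ_ij = 4.8797 + 2 × 1.8633 = 8.6063
α = (3/2)·(1 − 4.8797/8.6063) = 0.650

Cronbach's α = 0.650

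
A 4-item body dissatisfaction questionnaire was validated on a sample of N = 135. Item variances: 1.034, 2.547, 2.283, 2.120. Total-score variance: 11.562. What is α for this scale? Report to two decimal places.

α = 0.41

sum of item variances = 1.034 + 2.547 + 2.283 + 2.120 = 7.984
α = (k/(k−1))·(1 − sum of item variances/σ²_total) = (4/3)·(1 − 7.984/11.562) = 0.41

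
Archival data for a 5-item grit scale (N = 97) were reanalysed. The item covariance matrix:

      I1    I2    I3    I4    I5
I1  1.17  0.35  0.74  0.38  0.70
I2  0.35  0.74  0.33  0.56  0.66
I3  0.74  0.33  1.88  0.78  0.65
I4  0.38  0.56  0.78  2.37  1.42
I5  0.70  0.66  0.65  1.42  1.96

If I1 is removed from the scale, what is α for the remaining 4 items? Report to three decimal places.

α = 0.745

Remaining items: I2, I3, I4, I5 (k = 4).
ΣVar(i) = 0.74 + 1.88 + 2.37 + 1.96 = 6.95
Var(T) = 6.95 + 2 × 4.40 = 15.75
α (item deleted) = (4/3)·(1 − 6.95/15.75) = 0.745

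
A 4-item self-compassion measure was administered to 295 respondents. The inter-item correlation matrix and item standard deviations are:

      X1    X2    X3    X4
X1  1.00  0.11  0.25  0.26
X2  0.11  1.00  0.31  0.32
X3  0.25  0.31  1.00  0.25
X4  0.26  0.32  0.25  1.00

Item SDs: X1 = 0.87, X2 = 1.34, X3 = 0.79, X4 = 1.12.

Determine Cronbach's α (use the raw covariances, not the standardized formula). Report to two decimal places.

Σσ²ᵢ = 0.87² + 1.34² + 0.79² + 1.12² = 4.4310
Covariances σ_ij = r_ij · s_i · s_j:
  σ(X1,X2) = 0.11 × 0.87 × 1.34 = 0.1282
  σ(X1,X3) = 0.25 × 0.87 × 0.79 = 0.1718
  σ(X1,X4) = 0.26 × 0.87 × 1.12 = 0.2533
  σ(X2,X3) = 0.31 × 1.34 × 0.79 = 0.3282
  σ(X2,X4) = 0.32 × 1.34 × 1.12 = 0.4803
  σ(X3,X4) = 0.25 × 0.79 × 1.12 = 0.2212
σ²_T = Σσ²ᵢ + 2·Σσ_ij = 4.4310 + 2 × 1.5830 = 7.5970
α = (4/3)·(1 − 4.4310/7.5970) = 0.56

α = 0.56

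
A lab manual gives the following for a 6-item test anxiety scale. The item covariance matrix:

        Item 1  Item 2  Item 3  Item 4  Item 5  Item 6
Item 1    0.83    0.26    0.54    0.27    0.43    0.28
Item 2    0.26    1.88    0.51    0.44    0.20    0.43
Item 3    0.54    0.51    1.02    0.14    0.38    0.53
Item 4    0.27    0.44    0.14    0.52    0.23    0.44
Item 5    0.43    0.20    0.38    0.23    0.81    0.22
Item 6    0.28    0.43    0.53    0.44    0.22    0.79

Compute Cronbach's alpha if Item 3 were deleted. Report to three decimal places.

Remaining items: Item 1, Item 2, Item 4, Item 5, Item 6 (k = 5).
Σσ²ᵢ = 0.83 + 1.88 + 0.52 + 0.81 + 0.79 = 4.83
σ²_T = 4.83 + 2 × 3.20 = 11.23
α (item deleted) = (5/4)·(1 − 4.83/11.23) = 0.712

Cronbach's alpha = 0.712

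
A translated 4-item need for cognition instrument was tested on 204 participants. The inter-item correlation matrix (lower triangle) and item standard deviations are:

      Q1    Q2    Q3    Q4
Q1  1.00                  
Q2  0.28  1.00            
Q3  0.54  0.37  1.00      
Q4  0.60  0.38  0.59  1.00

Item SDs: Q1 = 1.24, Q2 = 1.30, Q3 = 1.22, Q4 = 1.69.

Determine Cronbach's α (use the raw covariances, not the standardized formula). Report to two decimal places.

Σσ²ᵢ = 1.24² + 1.30² + 1.22² + 1.69² = 7.5721
Covariances σ_ij = r_ij · s_i · s_j:
  σ(Q1,Q2) = 0.28 × 1.24 × 1.30 = 0.4514
  σ(Q1,Q3) = 0.54 × 1.24 × 1.22 = 0.8169
  σ(Q1,Q4) = 0.60 × 1.24 × 1.69 = 1.2574
  σ(Q2,Q3) = 0.37 × 1.30 × 1.22 = 0.5868
  σ(Q2,Q4) = 0.38 × 1.30 × 1.69 = 0.8349
  σ(Q3,Q4) = 0.59 × 1.22 × 1.69 = 1.2165
σ²_T = Σσ²ᵢ + 2·Σσ_ij = 7.5721 + 2 × 5.1639 = 17.8999
α = (4/3)·(1 − 7.5721/17.8999) = 0.77

α = 0.77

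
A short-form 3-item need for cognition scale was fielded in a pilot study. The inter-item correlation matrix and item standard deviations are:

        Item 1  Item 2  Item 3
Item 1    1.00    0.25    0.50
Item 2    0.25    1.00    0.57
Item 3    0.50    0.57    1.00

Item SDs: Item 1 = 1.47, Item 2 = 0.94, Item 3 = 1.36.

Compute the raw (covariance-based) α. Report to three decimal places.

α = 0.688

Σσ²ᵢ = 1.47² + 0.94² + 1.36² = 4.8941
Covariances σ_ij = r_ij · s_i · s_j:
  σ(Item 1,Item 2) = 0.25 × 1.47 × 0.94 = 0.3454
  σ(Item 1,Item 3) = 0.50 × 1.47 × 1.36 = 0.9996
  σ(Item 2,Item 3) = 0.57 × 0.94 × 1.36 = 0.7287
σ²_T = Σσ²ᵢ + 2·Σσ_ij = 4.8941 + 2 × 2.0737 = 9.0415
α = (3/2)·(1 − 4.8941/9.0415) = 0.688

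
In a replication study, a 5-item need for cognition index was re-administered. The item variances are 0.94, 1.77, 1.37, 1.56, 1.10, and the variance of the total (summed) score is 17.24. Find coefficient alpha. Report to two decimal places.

Σσᵢ² = 0.94 + 1.77 + 1.37 + 1.56 + 1.10 = 6.74
α = (k/(k−1))·(1 − Σσᵢ²/Var(T)) = (5/4)·(1 − 6.74/17.24) = 0.76

coefficient alpha = 0.76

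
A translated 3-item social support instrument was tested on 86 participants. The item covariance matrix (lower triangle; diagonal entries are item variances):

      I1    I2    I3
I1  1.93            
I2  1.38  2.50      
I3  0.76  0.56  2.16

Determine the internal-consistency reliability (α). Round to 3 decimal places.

Σσᵢ² = 1.93 + 2.50 + 2.16 = 6.59
Sum of off-diagonal covariances = 2.70
Var(T) = 6.59 + 2 × 2.70 = 11.99
α = (k/(k−1))·(1 − Σσᵢ²/Var(T)) = (3/2)·(1 − 6.59/11.99) = 0.676

α = 0.676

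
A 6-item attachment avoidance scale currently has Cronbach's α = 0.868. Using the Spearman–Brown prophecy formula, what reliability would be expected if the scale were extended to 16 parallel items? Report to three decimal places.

Length factor m = 16/6 = 2.6667
α' = m·α / (1 + (m−1)·α)
   = 16/6 × 0.868 / (1 + (16/6 − 1) × 0.868)
   = 2.3147 / 2.4467 = 0.946

predicted reliability = 0.946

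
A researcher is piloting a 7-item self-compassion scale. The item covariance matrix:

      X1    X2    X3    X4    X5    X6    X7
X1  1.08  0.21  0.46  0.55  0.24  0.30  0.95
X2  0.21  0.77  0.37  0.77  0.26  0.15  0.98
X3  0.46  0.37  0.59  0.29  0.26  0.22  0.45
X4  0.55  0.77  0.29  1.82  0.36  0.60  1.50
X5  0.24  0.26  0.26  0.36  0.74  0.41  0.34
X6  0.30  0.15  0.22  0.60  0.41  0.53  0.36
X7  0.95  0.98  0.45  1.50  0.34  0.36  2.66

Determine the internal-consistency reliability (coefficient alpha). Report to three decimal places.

ΣVar(i) = 1.08 + 0.77 + 0.59 + 1.82 + 0.74 + 0.53 + 2.66 = 8.19
Sum of the distinct covariances = 10.03
total variance = 8.19 + 2 × 10.03 = 28.25
α = (k/(k−1))·(1 − ΣVar(i)/total variance) = (7/6)·(1 − 8.19/28.25) = 0.828

α = 0.828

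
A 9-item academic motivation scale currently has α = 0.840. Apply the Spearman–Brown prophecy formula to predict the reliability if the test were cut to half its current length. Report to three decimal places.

predicted reliability = 0.724

Length factor m = 1/2
α' = m·α / (1 − (1−m)·α)
   = 1/2 × 0.840 / (1 − (1 − 1/2) × 0.840)
   = 0.4200 / 0.5800 = 0.724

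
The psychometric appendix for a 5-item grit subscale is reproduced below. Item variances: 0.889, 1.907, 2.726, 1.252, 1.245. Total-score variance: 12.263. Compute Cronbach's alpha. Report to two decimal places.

sum of item variances = 0.889 + 1.907 + 2.726 + 1.252 + 1.245 = 8.019
α = (k/(k−1))·(1 − sum of item variances/σ²_total) = (5/4)·(1 − 8.019/12.263) = 0.43

Cronbach's alpha = 0.43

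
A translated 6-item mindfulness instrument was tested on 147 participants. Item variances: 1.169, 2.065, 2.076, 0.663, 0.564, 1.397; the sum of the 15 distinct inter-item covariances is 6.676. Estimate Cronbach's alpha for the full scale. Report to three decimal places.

α = 0.753

ΣVar(i) = 1.169 + 2.065 + 2.076 + 0.663 + 0.564 + 1.397 = 7.934
Sum of distinct covariances = 6.676
σ²_T = ΣVar(i) + 2·Σcov = 7.934 + 2 × 6.676 = 21.286
α = (6/5)·(1 − 7.934/21.286) = 0.753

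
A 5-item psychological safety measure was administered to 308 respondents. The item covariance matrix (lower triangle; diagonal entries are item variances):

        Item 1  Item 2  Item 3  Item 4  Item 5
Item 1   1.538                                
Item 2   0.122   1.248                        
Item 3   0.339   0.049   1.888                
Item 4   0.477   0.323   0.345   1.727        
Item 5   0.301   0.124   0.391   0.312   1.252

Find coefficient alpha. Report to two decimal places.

α = 0.53

ΣVar(i) = 1.538 + 1.248 + 1.888 + 1.727 + 1.252 = 7.653
Sum of off-diagonal covariances = 2.783
Var(T) = 7.653 + 2 × 2.783 = 13.219
α = (k/(k−1))·(1 − ΣVar(i)/Var(T)) = (5/4)·(1 − 7.653/13.219) = 0.53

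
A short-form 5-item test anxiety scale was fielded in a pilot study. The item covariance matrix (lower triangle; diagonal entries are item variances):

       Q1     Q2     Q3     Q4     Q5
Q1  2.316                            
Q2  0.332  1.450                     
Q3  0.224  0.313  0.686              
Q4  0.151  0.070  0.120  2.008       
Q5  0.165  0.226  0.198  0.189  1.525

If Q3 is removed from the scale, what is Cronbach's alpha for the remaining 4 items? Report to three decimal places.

Remaining items: Q1, Q2, Q4, Q5 (k = 4).
Σσ²ᵢ = 2.316 + 1.450 + 2.008 + 1.525 = 7.299
σ²_total = 7.299 + 2 × 1.133 = 9.565
α (item deleted) = (4/3)·(1 − 7.299/9.565) = 0.316

α = 0.316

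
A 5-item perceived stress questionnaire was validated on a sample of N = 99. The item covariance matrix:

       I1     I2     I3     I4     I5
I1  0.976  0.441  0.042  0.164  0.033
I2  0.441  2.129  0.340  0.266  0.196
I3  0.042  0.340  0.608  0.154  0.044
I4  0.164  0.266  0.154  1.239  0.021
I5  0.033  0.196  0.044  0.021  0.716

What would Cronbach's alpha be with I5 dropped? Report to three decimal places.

Remaining items: I1, I2, I3, I4 (k = 4).
sum of item variances = 0.976 + 2.129 + 0.608 + 1.239 = 4.952
σ²_T = 4.952 + 2 × 1.407 = 7.766
α (item deleted) = (4/3)·(1 − 4.952/7.766) = 0.483

Cronbach's alpha = 0.483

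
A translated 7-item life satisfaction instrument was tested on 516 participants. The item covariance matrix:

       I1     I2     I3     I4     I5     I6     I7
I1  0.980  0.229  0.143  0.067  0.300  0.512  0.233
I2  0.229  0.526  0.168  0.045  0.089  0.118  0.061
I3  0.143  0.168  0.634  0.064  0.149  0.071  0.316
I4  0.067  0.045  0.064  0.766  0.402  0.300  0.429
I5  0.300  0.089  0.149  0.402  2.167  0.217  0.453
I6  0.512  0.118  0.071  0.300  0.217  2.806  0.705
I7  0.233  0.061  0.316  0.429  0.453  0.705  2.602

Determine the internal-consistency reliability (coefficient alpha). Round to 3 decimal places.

coefficient alpha = 0.574

Σσ²ᵢ = 0.980 + 0.526 + 0.634 + 0.766 + 2.167 + 2.806 + 2.602 = 10.481
Σ_{i<j} σ_ij = 5.071
Var(T) = 10.481 + 2 × 5.071 = 20.623
α = (k/(k−1))·(1 − Σσ²ᵢ/Var(T)) = (7/6)·(1 − 10.481/20.623) = 0.574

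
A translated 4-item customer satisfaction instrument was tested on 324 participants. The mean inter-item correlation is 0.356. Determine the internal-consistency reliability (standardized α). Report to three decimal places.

standardized α = 0.689

Standardized α = k·r̄ / (1 + (k−1)·r̄) = 4 × 0.356 / (1 + 3 × 0.356)
  = 1.4240 / 2.0680 = 0.689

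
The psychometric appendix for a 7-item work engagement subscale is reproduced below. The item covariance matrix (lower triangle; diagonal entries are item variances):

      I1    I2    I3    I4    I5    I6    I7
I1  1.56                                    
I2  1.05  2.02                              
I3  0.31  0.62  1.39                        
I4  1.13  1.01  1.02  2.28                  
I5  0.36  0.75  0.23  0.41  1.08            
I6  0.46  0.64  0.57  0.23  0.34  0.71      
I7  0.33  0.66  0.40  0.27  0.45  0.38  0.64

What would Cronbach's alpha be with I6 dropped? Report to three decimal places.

Cronbach's alpha = 0.801

Remaining items: I1, I2, I3, I4, I5, I7 (k = 6).
ΣVar(i) = 1.56 + 2.02 + 1.39 + 2.28 + 1.08 + 0.64 = 8.97
σ²_total = 8.97 + 2 × 9.00 = 26.97
α (item deleted) = (6/5)·(1 − 8.97/26.97) = 0.801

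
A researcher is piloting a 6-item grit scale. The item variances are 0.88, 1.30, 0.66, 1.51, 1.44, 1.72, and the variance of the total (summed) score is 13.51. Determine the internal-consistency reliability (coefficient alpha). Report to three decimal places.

coefficient alpha = 0.533

sum of item variances = 0.88 + 1.30 + 0.66 + 1.51 + 1.44 + 1.72 = 7.51
α = (k/(k−1))·(1 − sum of item variances/σ²_total) = (6/5)·(1 − 7.51/13.51) = 0.533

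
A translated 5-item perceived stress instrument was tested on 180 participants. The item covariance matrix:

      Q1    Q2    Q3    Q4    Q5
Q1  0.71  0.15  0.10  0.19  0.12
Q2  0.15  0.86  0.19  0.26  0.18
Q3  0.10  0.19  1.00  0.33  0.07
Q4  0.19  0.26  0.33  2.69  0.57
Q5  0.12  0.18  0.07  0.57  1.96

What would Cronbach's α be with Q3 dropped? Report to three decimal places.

Cronbach's α = 0.428

Remaining items: Q1, Q2, Q4, Q5 (k = 4).
Σσ²ᵢ = 0.71 + 0.86 + 2.69 + 1.96 = 6.22
σ²_total = 6.22 + 2 × 1.47 = 9.16
α (item deleted) = (4/3)·(1 − 6.22/9.16) = 0.428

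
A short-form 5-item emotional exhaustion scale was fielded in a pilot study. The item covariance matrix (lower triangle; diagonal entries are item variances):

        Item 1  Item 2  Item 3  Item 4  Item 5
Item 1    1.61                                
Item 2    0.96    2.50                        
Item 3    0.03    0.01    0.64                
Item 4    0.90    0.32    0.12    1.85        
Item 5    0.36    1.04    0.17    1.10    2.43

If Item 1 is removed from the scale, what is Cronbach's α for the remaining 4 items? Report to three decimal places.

Cronbach's α = 0.569

Remaining items: Item 2, Item 3, Item 4, Item 5 (k = 4).
Σσᵢ² = 2.50 + 0.64 + 1.85 + 2.43 = 7.42
total variance = 7.42 + 2 × 2.76 = 12.94
α (item deleted) = (4/3)·(1 − 7.42/12.94) = 0.569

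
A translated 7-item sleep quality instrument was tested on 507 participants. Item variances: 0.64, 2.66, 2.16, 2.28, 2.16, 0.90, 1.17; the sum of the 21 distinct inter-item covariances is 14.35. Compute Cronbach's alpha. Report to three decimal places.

Cronbach's alpha = 0.823

Σσᵢ² = 0.64 + 2.66 + 2.16 + 2.28 + 2.16 + 0.90 + 1.17 = 11.97
Sum of distinct covariances = 14.35
Var(T) = Σσᵢ² + 2·Σcov = 11.97 + 2 × 14.35 = 40.67
α = (7/6)·(1 − 11.97/40.67) = 0.823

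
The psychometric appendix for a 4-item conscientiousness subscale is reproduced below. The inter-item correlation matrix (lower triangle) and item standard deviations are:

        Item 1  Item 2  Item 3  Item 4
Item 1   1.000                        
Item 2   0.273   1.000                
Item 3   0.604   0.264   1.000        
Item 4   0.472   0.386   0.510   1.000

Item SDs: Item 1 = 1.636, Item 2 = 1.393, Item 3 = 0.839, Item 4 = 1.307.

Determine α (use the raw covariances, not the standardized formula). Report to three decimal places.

Σσ²ᵢ = 1.636² + 1.393² + 0.839² + 1.307² = 7.0291
Covariances σ_ij = r_ij · s_i · s_j:
  σ(Item 1,Item 2) = 0.273 × 1.636 × 1.393 = 0.6222
  σ(Item 1,Item 3) = 0.604 × 1.636 × 0.839 = 0.8291
  σ(Item 1,Item 4) = 0.472 × 1.636 × 1.307 = 1.0093
  σ(Item 2,Item 3) = 0.264 × 1.393 × 0.839 = 0.3085
  σ(Item 2,Item 4) = 0.386 × 1.393 × 1.307 = 0.7028
  σ(Item 3,Item 4) = 0.510 × 0.839 × 1.307 = 0.5593
σ²_T = Σσ²ᵢ + 2·Σσ_ij = 7.0291 + 2 × 4.0312 = 15.0915
α = (4/3)·(1 − 7.0291/15.0915) = 0.712

α = 0.712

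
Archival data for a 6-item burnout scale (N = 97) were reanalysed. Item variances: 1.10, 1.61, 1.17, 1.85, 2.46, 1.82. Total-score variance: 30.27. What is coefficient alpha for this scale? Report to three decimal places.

α = 0.803

Σσᵢ² = 1.10 + 1.61 + 1.17 + 1.85 + 2.46 + 1.82 = 10.01
α = (k/(k−1))·(1 − Σσᵢ²/Var(T)) = (6/5)·(1 − 10.01/30.27) = 0.803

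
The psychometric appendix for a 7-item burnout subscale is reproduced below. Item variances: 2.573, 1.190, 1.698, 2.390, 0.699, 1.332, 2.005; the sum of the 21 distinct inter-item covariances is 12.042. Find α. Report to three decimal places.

α = 0.781

ΣVar(i) = 2.573 + 1.190 + 1.698 + 2.390 + 0.699 + 1.332 + 2.005 = 11.887
Sum of distinct covariances = 12.042
σ²_total = ΣVar(i) + 2·Σcov = 11.887 + 2 × 12.042 = 35.971
α = (7/6)·(1 − 11.887/35.971) = 0.781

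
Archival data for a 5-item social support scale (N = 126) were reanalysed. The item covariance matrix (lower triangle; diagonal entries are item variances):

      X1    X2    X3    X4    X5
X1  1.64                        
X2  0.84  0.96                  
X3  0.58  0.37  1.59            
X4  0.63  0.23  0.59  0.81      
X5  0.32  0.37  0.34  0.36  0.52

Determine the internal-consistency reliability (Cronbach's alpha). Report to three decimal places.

ΣVar(i) = 1.64 + 0.96 + 1.59 + 0.81 + 0.52 = 5.52
Σ_{i<j} σ_ij = 4.63
Var(T) = 5.52 + 2 × 4.63 = 14.78
α = (k/(k−1))·(1 − ΣVar(i)/Var(T)) = (5/4)·(1 − 5.52/14.78) = 0.783

α = 0.783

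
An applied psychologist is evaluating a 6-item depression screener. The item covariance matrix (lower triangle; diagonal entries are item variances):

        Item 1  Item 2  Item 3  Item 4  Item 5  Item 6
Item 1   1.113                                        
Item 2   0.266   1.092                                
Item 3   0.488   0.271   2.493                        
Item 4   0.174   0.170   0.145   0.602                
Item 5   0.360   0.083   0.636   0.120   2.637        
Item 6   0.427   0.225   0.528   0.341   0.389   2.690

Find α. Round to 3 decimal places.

Σσ²ᵢ = 1.113 + 1.092 + 2.493 + 0.602 + 2.637 + 2.690 = 10.627
Sum of off-diagonal covariances = 4.623
σ²_total = 10.627 + 2 × 4.623 = 19.873
α = (k/(k−1))·(1 − Σσ²ᵢ/σ²_total) = (6/5)·(1 − 10.627/19.873) = 0.558

α = 0.558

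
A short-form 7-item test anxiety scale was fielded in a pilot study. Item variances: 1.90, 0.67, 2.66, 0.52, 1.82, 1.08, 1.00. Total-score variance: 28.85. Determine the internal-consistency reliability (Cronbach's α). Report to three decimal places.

Σσᵢ² = 1.90 + 0.67 + 2.66 + 0.52 + 1.82 + 1.08 + 1.00 = 9.65
α = (k/(k−1))·(1 − Σσᵢ²/σ²_T) = (7/6)·(1 − 9.65/28.85) = 0.776

Cronbach's α = 0.776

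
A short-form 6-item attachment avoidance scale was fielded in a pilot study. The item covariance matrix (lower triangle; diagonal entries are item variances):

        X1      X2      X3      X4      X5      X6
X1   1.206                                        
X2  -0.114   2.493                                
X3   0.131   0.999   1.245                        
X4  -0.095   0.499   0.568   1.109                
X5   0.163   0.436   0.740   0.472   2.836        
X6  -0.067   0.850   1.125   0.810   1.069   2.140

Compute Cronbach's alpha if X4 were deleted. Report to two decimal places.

Remaining items: X1, X2, X3, X5, X6 (k = 5).
ΣVar(i) = 1.206 + 2.493 + 1.245 + 2.836 + 2.140 = 9.920
σ²_total = 9.920 + 2 × 5.332 = 20.584
α (item deleted) = (5/4)·(1 − 9.920/20.584) = 0.65

Cronbach's alpha = 0.65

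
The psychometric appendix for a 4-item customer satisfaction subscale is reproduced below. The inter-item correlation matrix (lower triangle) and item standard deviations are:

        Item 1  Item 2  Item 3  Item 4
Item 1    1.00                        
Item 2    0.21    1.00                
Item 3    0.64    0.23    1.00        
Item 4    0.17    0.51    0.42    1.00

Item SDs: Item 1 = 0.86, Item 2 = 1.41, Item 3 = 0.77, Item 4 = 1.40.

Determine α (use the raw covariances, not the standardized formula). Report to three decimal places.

Σσ²ᵢ = 0.86² + 1.41² + 0.77² + 1.40² = 5.2806
Covariances σ_ij = r_ij · s_i · s_j:
  σ(Item 1,Item 2) = 0.21 × 0.86 × 1.41 = 0.2546
  σ(Item 1,Item 3) = 0.64 × 0.86 × 0.77 = 0.4238
  σ(Item 1,Item 4) = 0.17 × 0.86 × 1.40 = 0.2047
  σ(Item 2,Item 3) = 0.23 × 1.41 × 0.77 = 0.2497
  σ(Item 2,Item 4) = 0.51 × 1.41 × 1.40 = 1.0067
  σ(Item 3,Item 4) = 0.42 × 0.77 × 1.40 = 0.4528
σ²_T = Σσ²ᵢ + 2·Σσ_ij = 5.2806 + 2 × 2.5923 = 10.4652
α = (4/3)·(1 − 5.2806/10.4652) = 0.661

α = 0.661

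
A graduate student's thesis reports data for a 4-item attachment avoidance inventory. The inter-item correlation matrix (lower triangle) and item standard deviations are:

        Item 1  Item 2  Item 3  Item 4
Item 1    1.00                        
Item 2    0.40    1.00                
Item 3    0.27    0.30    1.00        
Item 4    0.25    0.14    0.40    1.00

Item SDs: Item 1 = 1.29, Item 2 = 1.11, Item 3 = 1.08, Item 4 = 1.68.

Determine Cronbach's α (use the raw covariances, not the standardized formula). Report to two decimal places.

α = 0.60

Σσ²ᵢ = 1.29² + 1.11² + 1.08² + 1.68² = 6.8850
Covariances σ_ij = r_ij · s_i · s_j:
  σ(Item 1,Item 2) = 0.40 × 1.29 × 1.11 = 0.5728
  σ(Item 1,Item 3) = 0.27 × 1.29 × 1.08 = 0.3762
  σ(Item 1,Item 4) = 0.25 × 1.29 × 1.68 = 0.5418
  σ(Item 2,Item 3) = 0.30 × 1.11 × 1.08 = 0.3596
  σ(Item 2,Item 4) = 0.14 × 1.11 × 1.68 = 0.2611
  σ(Item 3,Item 4) = 0.40 × 1.08 × 1.68 = 0.7258
σ²_T = Σσ²ᵢ + 2·Σσ_ij = 6.8850 + 2 × 2.8373 = 12.5596
α = (4/3)·(1 − 6.8850/12.5596) = 0.60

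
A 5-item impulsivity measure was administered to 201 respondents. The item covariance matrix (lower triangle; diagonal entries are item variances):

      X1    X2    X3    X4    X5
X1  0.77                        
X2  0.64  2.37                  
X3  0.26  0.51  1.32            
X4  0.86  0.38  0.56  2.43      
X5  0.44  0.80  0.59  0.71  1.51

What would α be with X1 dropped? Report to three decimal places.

Remaining items: X2, X3, X4, X5 (k = 4).
Σσᵢ² = 2.37 + 1.32 + 2.43 + 1.51 = 7.63
σ²_T = 7.63 + 2 × 3.55 = 14.73
α (item deleted) = (4/3)·(1 − 7.63/14.73) = 0.643

α = 0.643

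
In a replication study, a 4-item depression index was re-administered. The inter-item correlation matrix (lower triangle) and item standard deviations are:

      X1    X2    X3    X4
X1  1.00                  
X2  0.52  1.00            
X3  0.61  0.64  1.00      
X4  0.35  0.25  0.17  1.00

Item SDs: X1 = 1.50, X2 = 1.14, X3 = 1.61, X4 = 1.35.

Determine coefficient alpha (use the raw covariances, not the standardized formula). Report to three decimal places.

Σσ²ᵢ = 1.50² + 1.14² + 1.61² + 1.35² = 7.9642
Covariances σ_ij = r_ij · s_i · s_j:
  σ(X1,X2) = 0.52 × 1.50 × 1.14 = 0.8892
  σ(X1,X3) = 0.61 × 1.50 × 1.61 = 1.4732
  σ(X1,X4) = 0.35 × 1.50 × 1.35 = 0.7087
  σ(X2,X3) = 0.64 × 1.14 × 1.61 = 1.1747
  σ(X2,X4) = 0.25 × 1.14 × 1.35 = 0.3847
  σ(X3,X4) = 0.17 × 1.61 × 1.35 = 0.3695
σ²_T = Σσ²ᵢ + 2·Σσ_ij = 7.9642 + 2 × 5.0000 = 17.9642
α = (4/3)·(1 − 7.9642/17.9642) = 0.742

α = 0.742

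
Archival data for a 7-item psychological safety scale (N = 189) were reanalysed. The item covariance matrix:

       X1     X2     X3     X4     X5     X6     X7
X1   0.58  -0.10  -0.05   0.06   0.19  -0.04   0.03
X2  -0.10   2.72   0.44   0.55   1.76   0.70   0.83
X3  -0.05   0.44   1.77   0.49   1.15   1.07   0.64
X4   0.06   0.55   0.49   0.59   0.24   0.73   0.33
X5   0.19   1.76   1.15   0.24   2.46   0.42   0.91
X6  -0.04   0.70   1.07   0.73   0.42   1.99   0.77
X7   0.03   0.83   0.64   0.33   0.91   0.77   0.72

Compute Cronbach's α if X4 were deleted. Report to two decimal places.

Remaining items: X1, X2, X3, X5, X6, X7 (k = 6).
ΣVar(i) = 0.58 + 2.72 + 1.77 + 2.46 + 1.99 + 0.72 = 10.24
Var(T) = 10.24 + 2 × 8.72 = 27.68
α (item deleted) = (6/5)·(1 − 10.24/27.68) = 0.76

α = 0.76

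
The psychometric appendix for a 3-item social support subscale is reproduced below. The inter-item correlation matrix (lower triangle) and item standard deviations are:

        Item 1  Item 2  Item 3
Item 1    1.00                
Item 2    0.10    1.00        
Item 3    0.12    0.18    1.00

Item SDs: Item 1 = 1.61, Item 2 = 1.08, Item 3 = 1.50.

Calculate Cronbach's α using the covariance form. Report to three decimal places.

Σσ²ᵢ = 1.61² + 1.08² + 1.50² = 6.0085
Covariances σ_ij = r_ij · s_i · s_j:
  σ(Item 1,Item 2) = 0.10 × 1.61 × 1.08 = 0.1739
  σ(Item 1,Item 3) = 0.12 × 1.61 × 1.50 = 0.2898
  σ(Item 2,Item 3) = 0.18 × 1.08 × 1.50 = 0.2916
σ²_T = Σσ²ᵢ + 2·Σσ_ij = 6.0085 + 2 × 0.7553 = 7.5191
α = (3/2)·(1 − 6.0085/7.5191) = 0.301

Cronbach's α = 0.301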